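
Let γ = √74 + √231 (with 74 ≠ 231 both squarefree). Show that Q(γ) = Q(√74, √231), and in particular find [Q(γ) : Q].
[Q(γ) : Q] = 4 (equivalently, Q(γ) = Q(√74, √231))

Obviously Q(γ) ⊆ Q(√74, √231), and [Q(√74, √231):Q] = 4 (since 74, 231 are distinct squarefree integers > 1 with 17094 not a perfect square). To show equality we compute the minimal polynomial of γ. From γ = √74 + √231: γ^2 = 74 + 2√(17094) + 231 = 305 + 2√(17094), so γ^2 - 305 = 2√(17094); squaring, (γ^2 - 305)^2 = 4·17094, i.e. γ^4 - 610γ^2 + 93025 - 68376 = 0, i.e. γ^4 - 610γ^2 + 24649 = 0. So γ is a root of x^4 - 610x^2 + 24649. This polynomial is irreducible over Q: it has no rational root (each ±√74 ± √231 is irrational), and any factorization into two quadratics over Q would force √(17094) ∈ Q (pairing opposite roots) or √74, √231 ∈ Q (other pairings), all impossible. Hence [Q(γ):Q] = 4 = [Q(√74, √231):Q], so Q(γ) = Q(√74, √231).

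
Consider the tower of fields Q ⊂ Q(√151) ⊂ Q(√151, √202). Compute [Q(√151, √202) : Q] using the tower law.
[Q(√151, √202) : Q] = 4

[Q(√151):Q] = 2 (min poly x^2 - 151, irreducible since 151 is squarefree > 1). For the top step, suppose √202 ∈ Q(√151), say √202 = c + d√151 with c, d ∈ Q. Squaring: 202 = c^2 + 151d^2 + 2cd√151. Since √151 ∉ Q this forces 2cd = 0. If d = 0 then √202 = c ∈ Q, contradicting 202 squarefree > 1. If c = 0 then 202 = 151d^2, so 151·202 = (151d)^2 is a perfect square in Q — but 151·202 = 30502 is not a perfect square (since 151 and 202 are distinct squarefree integers). Contradiction. Hence √202 ∉ Q(√151), so x^2 - 202 stays irreducible over Q(√151) and [Q(√151, √202) : Q(√151)] = 2. By the tower law, [Q(√151, √202) : Q] = 2 · 2 = 4.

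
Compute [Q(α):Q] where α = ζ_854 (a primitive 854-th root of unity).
[Q(α):Q] = 360

The minimal polynomial of ζ_854 over Q is the 854-th cyclotomic polynomial Φ_854(x), which is irreducible over Q and has degree φ(854) = 360. Hence [Q(α):Q] = φ(854) = 360.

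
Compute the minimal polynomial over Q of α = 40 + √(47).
m_α(x) = x^2 - 80x + 1553

From α - 40 = √(47), squaring gives (α - 40)^2 = 47, i.e. α^2 - 80α + 1600 = 47, so α^2 - 80α + 1553 = 0. The discriminant of x^2 - 80x + 1553 is (-80)^2 - 4·(1553) = 6400 - 6212 = 188, and 4·(47) is not a perfect square in Q since 47 is squarefree and ≠ 1. Hence x^2 - 80x + 1553 is irreducible over Q and is the minimal polynomial of α.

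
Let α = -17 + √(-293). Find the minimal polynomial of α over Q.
m_α(x) = x^2 + 34x + 582

From α + 17 = √(-293), squaring gives (α + 17)^2 = -293, i.e. α^2 + 34α + 289 = -293, so α^2 + 34α + 582 = 0. The discriminant of x^2 + 34x + 582 is (34)^2 - 4·(582) = 1156 - 2328 = -1172, and 4·(-293) is not a perfect square in Q since -293 is squarefree and ≠ 1. Hence x^2 + 34x + 582 is irreducible over Q and is the minimal polynomial of α.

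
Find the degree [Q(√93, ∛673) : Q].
[Q(√93, ∛673) : Q] = 6

Let L = Q(√93, ∛673). Since Q(√93) ⊂ L and [Q(√93):Q] = 2, the tower law gives 2 | [L:Q]. Likewise Q(∛673) ⊂ L with [Q(∛673):Q] = 3 (because 673 is not a perfect cube), so 3 | [L:Q]. As gcd(2,3) = 1, [L:Q] is divisible by 6. Conversely L is generated over Q by √93 and ∛673, so [L:Q] ≤ 2·3 = 6. Therefore [Q(√93, ∛673) : Q] = 6.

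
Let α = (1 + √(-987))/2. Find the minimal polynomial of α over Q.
m_α(x) = x^2 - x + 247

From 2α - 1 = √(-987), squaring gives (2α - 1)^2 = -987, i.e. 4α^2 - 4α + 1 = -987, so α^2 - α + (1 + 987)/4 = 0. Since -987 ≡ 1 (mod 4), (1 + 987)/4 = 247 ∈ Z. The polynomial x^2 - x + 247 has discriminant 1 - 4·(247) = -987, which is not a perfect square in Q (d = -987 is squarefree and ≠ 1), so x^2 - x + 247 is irreducible over Q. It is the minimal polynomial of α.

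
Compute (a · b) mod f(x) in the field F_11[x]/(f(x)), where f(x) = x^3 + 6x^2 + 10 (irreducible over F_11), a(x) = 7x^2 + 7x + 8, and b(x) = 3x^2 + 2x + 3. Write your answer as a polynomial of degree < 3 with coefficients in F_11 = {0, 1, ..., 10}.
a · b ≡ 3x + 10 (mod f(x))

Multiply in F_11[x]: a(x)·b(x) = (7x^2 + 7x + 8)·(3x^2 + 2x + 3) = 10x^4 + 2x^3 + 4x^2 + 4x + 2. This has degree ≥ 3, so divide by f(x) over F_11: 10x^4 + 2x^3 + 4x^2 + 4x + 2 = (10x + 8)·(x^3 + 6x^2 + 10) + (3x + 10). Hence a·b ≡ 3x + 10 (mod f). (F_11[x]/(f) is a field with 11^3 = 1331 elements since f is irreducible of degree 3.)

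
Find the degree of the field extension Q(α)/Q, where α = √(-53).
[Q(α):Q] = 2

[Q(α):Q] equals the degree of the minimal polynomial of α. Here α^2 = -53 and x^2 + 53 is irreducible (d = -53 is squarefree, ≠ 1, hence not a square), so deg(m_α) = 2. Thus [Q(α):Q] = 2.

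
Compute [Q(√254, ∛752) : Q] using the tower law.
[Q(√254, ∛752) : Q] = 6

Let L = Q(√254, ∛752). Since Q(√254) ⊂ L and [Q(√254):Q] = 2, the tower law gives 2 | [L:Q]. Likewise Q(∛752) ⊂ L with [Q(∛752):Q] = 3 (because 752 is not a perfect cube), so 3 | [L:Q]. As gcd(2,3) = 1, [L:Q] is divisible by 6. Conversely L is generated over Q by √254 and ∛752, so [L:Q] ≤ 2·3 = 6. Therefore [Q(√254, ∛752) : Q] = 6.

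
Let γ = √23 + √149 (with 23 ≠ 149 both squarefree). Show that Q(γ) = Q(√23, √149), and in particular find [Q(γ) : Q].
[Q(γ) : Q] = 4 (equivalently, Q(γ) = Q(√23, √149))

Obviously Q(γ) ⊆ Q(√23, √149), and [Q(√23, √149):Q] = 4 (since 23, 149 are distinct squarefree integers > 1 with 3427 not a perfect square). To show equality we compute the minimal polynomial of γ. From γ = √23 + √149: γ^2 = 23 + 2√(3427) + 149 = 172 + 2√(3427), so γ^2 - 172 = 2√(3427); squaring, (γ^2 - 172)^2 = 4·3427, i.e. γ^4 - 344γ^2 + 29584 - 13708 = 0, i.e. γ^4 - 344γ^2 + 15876 = 0. So γ is a root of x^4 - 344x^2 + 15876. This polynomial is irreducible over Q: it has no rational root (each ±√23 ± √149 is irrational), and any factorization into two quadratics over Q would force √(3427) ∈ Q (pairing opposite roots) or √23, √149 ∈ Q (other pairings), all impossible. Hence [Q(γ):Q] = 4 = [Q(√23, √149):Q], so Q(γ) = Q(√23, √149).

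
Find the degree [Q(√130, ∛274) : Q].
[Q(√130, ∛274) : Q] = 6

Let L = Q(√130, ∛274). Since Q(√130) ⊂ L and [Q(√130):Q] = 2, the tower law gives 2 | [L:Q]. Likewise Q(∛274) ⊂ L with [Q(∛274):Q] = 3 (because 274 is not a perfect cube), so 3 | [L:Q]. As gcd(2,3) = 1, [L:Q] is divisible by 6. Conversely L is generated over Q by √130 and ∛274, so [L:Q] ≤ 2·3 = 6. Therefore [Q(√130, ∛274) : Q] = 6.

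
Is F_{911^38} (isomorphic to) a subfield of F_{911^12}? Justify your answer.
No: F_{911^38} is not a subfield of F_{911^12}

F_{p^m} embeds in F_{p^n} iff m | n. Here 38 ∤ 12 (since 12 = 0·38 + 12 with remainder 12 ≠ 0), so F_{911^38} is not a subfield of F_{911^12}. Equivalently: if it were, the tower law would give 38 = [F_{911^38}:F_911] dividing [F_{911^12}:F_911] = 12, contradiction.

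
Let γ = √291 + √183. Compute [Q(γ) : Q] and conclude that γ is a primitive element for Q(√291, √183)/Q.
[Q(γ) : Q] = 4 (equivalently, Q(γ) = Q(√291, √183))

Obviously Q(γ) ⊆ Q(√291, √183), and [Q(√291, √183):Q] = 4 (since 291, 183 are distinct squarefree integers > 1 with 53253 not a perfect square). To show equality we compute the minimal polynomial of γ. From γ = √291 + √183: γ^2 = 291 + 2√(53253) + 183 = 474 + 2√(53253), so γ^2 - 474 = 2√(53253); squaring, (γ^2 - 474)^2 = 4·53253, i.e. γ^4 - 948γ^2 + 224676 - 213012 = 0, i.e. γ^4 - 948γ^2 + 11664 = 0. So γ is a root of x^4 - 948x^2 + 11664. This polynomial is irreducible over Q: it has no rational root (each ±√291 ± √183 is irrational), and any factorization into two quadratics over Q would force √(53253) ∈ Q (pairing opposite roots) or √291, √183 ∈ Q (other pairings), all impossible. Hence [Q(γ):Q] = 4 = [Q(√291, √183):Q], so Q(γ) = Q(√291, √183).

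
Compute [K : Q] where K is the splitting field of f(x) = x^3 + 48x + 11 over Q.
[K : Q] = 6

By the rational root test, any rational root of the monic integer polynomial f(x) = x^3 + 48x + 11 must be an integer dividing the constant term 11, i.e. one of ±{1, 11}. Evaluating: f(1) = 60, f(-1) = -38, f(11) = 1870, f(-11) = -1848; none is 0, so f has no rational root and is therefore irreducible over Q (a cubic with no linear factor over a field is irreducible). For an irreducible cubic, the Galois group is A_3 or S_3 according as the discriminant disc(f) = -4a^3 - 27b^2 = -4·(48)^3 - 27·(11)^2 = -445635 is or is not a square in Q. Here disc(f) = -445635 is not a perfect square in Q, so the Galois group of f over Q is not contained in A_3 and must be all of S_3. The splitting field has degree |S_3| = 6 over Q, so [K : Q] = 6.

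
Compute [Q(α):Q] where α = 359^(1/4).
[Q(α):Q] = 4

α is a root of x^4 - 359. By Eisenstein's criterion at the prime p = 359 (which divides the constant term 359 but p^2 = 128881 does not, since 359 is squarefree), x^4 - 359 is irreducible over Q. Hence [Q(α):Q] = 4.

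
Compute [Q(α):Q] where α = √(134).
[Q(α):Q] = 2

[Q(α):Q] equals the degree of the minimal polynomial of α. Here α^2 = 134 and x^2 - 134 is irreducible (d = 134 is squarefree, ≠ 1, hence not a square), so deg(m_α) = 2. Thus [Q(α):Q] = 2.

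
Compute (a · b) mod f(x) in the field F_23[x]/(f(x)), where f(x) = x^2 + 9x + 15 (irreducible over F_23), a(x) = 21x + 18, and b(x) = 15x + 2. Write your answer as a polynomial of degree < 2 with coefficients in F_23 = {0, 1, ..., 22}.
a · b ≡ 7x + 3 (mod f(x))

Multiply in F_23[x]: a(x)·b(x) = (21x + 18)·(15x + 2) = 16x^2 + 13x + 13. This has degree ≥ 2, so divide by f(x) over F_23: 16x^2 + 13x + 13 = (16)·(x^2 + 9x + 15) + (7x + 3). Hence a·b ≡ 7x + 3 (mod f). (F_23[x]/(f) is a field with 23^2 = 529 elements since f is irreducible of degree 2.)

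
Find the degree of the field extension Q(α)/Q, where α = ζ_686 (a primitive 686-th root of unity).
[Q(α):Q] = 294

The minimal polynomial of ζ_686 over Q is the 686-th cyclotomic polynomial Φ_686(x), which is irreducible over Q and has degree φ(686) = 294. Hence [Q(α):Q] = φ(686) = 294.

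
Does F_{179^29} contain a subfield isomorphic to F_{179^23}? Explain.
No: F_{179^23} is not a subfield of F_{179^29}

F_{p^m} embeds in F_{p^n} iff m | n. Here 23 ∤ 29 (since 29 = 1·23 + 6 with remainder 6 ≠ 0), so F_{179^23} is not a subfield of F_{179^29}. Equivalently: if it were, the tower law would give 23 = [F_{179^23}:F_179] dividing [F_{179^29}:F_179] = 29, contradiction.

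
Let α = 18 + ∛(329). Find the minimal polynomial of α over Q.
m_α(x) = x^3 - 54x^2 + 972x - 6161

Set β = α - 18 = ∛(329), so β^3 = 329. Then (α - 18)^3 - 329 = 0, i.e. α is a root of g(x) = (x - 18)^3 - 329 = x^3 - 54x^2 + 972x - 6161. Since g(x) = h(x - 18) where h(x) = x^3 - 329, and h is irreducible over Q (because 329 is not a perfect cube, so h has no rational root, and a monic cubic with no rational root is irreducible), g is also irreducible (irreducibility is preserved under the substitution x → x - 18). Hence m_α(x) = x^3 - 54x^2 + 972x - 6161.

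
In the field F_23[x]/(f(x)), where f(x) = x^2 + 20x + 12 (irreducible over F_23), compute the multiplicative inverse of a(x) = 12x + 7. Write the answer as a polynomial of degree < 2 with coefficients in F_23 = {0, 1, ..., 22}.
a(x)^(-1) ≡ 16x + 4 (mod f(x))

Since f is irreducible over F_23, F_23[x]/(f) is a field and a(x) ≠ 0 has an inverse. Apply the extended Euclidean algorithm to f(x) and a(x) in F_23[x]: f(x) = (2x + 12)·a(x) + (20). The last nonzero remainder is the constant 20 = gcd(f, a) in F_23. Back-substituting through the division chain expresses 20 = s(x)·a(x) + t(x)·f(x) with s(x) ≡ 21x + 11 (mod f), so (21x + 11)·a(x) ≡ 20 (mod f). Multiplying by 20^(-1) ≡ 15 in F_23 gives a(x)^(-1) ≡ 15·(21x + 11) ≡ 16x + 4 (mod f). Check: (12x + 7)·(16x + 4) = 8x^2 + 22x + 5 ≡ 1 (mod x^2 + 20x + 12).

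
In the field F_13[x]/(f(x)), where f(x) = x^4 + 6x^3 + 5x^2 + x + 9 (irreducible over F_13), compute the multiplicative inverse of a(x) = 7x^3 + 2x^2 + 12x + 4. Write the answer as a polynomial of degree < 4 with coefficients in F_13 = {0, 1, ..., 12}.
a(x)^(-1) ≡ 3x^3 + 2x^2 + 11x + 12 (mod f(x))

Since f is irreducible over F_13, F_13[x]/(f) is a field and a(x) ≠ 0 has an inverse. Apply the extended Euclidean algorithm to f(x) and a(x) in F_13[x]: f(x) = (2x + 4)·a(x) + (12x^2 + 10x + 6);  a(x) = (6x + 6)·(12x^2 + 10x + 6) + (7x + 7);  (12x^2 + 10x + 6) = (11x + 9)·(7x + 7) + (8). The last nonzero remainder is the constant 8 = gcd(f, a) in F_13. Back-substituting through the division chain expresses 8 = s(x)·a(x) + t(x)·f(x) with s(x) ≡ 11x^3 + 3x^2 + 10x + 5 (mod f), so (11x^3 + 3x^2 + 10x + 5)·a(x) ≡ 8 (mod f). Multiplying by 8^(-1) ≡ 5 in F_13 gives a(x)^(-1) ≡ 5·(11x^3 + 3x^2 + 10x + 5) ≡ 3x^3 + 2x^2 + 11x + 12 (mod f). Check: (7x^3 + 2x^2 + 12x + 4)·(3x^3 + 2x^2 + 11x + 12) = 8x^6 + 7x^5 + 12x^3 + 8x^2 + 6x + 9 ≡ 1 (mod x^4 + 6x^3 + 5x^2 + x + 9).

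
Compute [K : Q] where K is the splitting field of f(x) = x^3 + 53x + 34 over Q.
[K : Q] = 6

By the rational root test, any rational root of the monic integer polynomial f(x) = x^3 + 53x + 34 must be an integer dividing the constant term 34, i.e. one of ±{1, 2, 17, 34}. Evaluating: f(1) = 88, f(-1) = -20, f(2) = 148, f(-2) = -80, f(17) = 5848, f(-17) = -5780, f(34) = 41140, f(-34) = -41072; none is 0, so f has no rational root and is therefore irreducible over Q (a cubic with no linear factor over a field is irreducible). For an irreducible cubic, the Galois group is A_3 or S_3 according as the discriminant disc(f) = -4a^3 - 27b^2 = -4·(53)^3 - 27·(34)^2 = -626720 is or is not a square in Q. Here disc(f) = -626720 is not a perfect square in Q, so the Galois group of f over Q is not contained in A_3 and must be all of S_3. The splitting field has degree |S_3| = 6 over Q, so [K : Q] = 6.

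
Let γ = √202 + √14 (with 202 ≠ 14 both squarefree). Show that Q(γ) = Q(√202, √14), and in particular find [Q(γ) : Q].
[Q(γ) : Q] = 4 (equivalently, Q(γ) = Q(√202, √14))

Obviously Q(γ) ⊆ Q(√202, √14), and [Q(√202, √14):Q] = 4 (since 202, 14 are distinct squarefree integers > 1 with 2828 not a perfect square). To show equality we compute the minimal polynomial of γ. From γ = √202 + √14: γ^2 = 202 + 2√(2828) + 14 = 216 + 2√(2828), so γ^2 - 216 = 2√(2828); squaring, (γ^2 - 216)^2 = 4·2828, i.e. γ^4 - 432γ^2 + 46656 - 11312 = 0, i.e. γ^4 - 432γ^2 + 35344 = 0. So γ is a root of x^4 - 432x^2 + 35344. This polynomial is irreducible over Q: it has no rational root (each ±√202 ± √14 is irrational), and any factorization into two quadratics over Q would force √(2828) ∈ Q (pairing opposite roots) or √202, √14 ∈ Q (other pairings), all impossible. Hence [Q(γ):Q] = 4 = [Q(√202, √14):Q], so Q(γ) = Q(√202, √14).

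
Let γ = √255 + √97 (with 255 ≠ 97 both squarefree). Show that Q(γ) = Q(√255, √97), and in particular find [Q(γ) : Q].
[Q(γ) : Q] = 4 (equivalently, Q(γ) = Q(√255, √97))

Obviously Q(γ) ⊆ Q(√255, √97), and [Q(√255, √97):Q] = 4 (since 255, 97 are distinct squarefree integers > 1 with 24735 not a perfect square). To show equality we compute the minimal polynomial of γ. From γ = √255 + √97: γ^2 = 255 + 2√(24735) + 97 = 352 + 2√(24735), so γ^2 - 352 = 2√(24735); squaring, (γ^2 - 352)^2 = 4·24735, i.e. γ^4 - 704γ^2 + 123904 - 98940 = 0, i.e. γ^4 - 704γ^2 + 24964 = 0. So γ is a root of x^4 - 704x^2 + 24964. This polynomial is irreducible over Q: it has no rational root (each ±√255 ± √97 is irrational), and any factorization into two quadratics over Q would force √(24735) ∈ Q (pairing opposite roots) or √255, √97 ∈ Q (other pairings), all impossible. Hence [Q(γ):Q] = 4 = [Q(√255, √97):Q], so Q(γ) = Q(√255, √97).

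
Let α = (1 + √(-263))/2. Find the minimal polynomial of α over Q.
m_α(x) = x^2 - x + 66

From 2α - 1 = √(-263), squaring gives (2α - 1)^2 = -263, i.e. 4α^2 - 4α + 1 = -263, so α^2 - α + (1 + 263)/4 = 0. Since -263 ≡ 1 (mod 4), (1 + 263)/4 = 66 ∈ Z. The polynomial x^2 - x + 66 has discriminant 1 - 4·(66) = -263, which is not a perfect square in Q (d = -263 is squarefree and ≠ 1), so x^2 - x + 66 is irreducible over Q. It is the minimal polynomial of α.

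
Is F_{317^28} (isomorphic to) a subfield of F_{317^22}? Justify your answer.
No: F_{317^28} is not a subfield of F_{317^22}

F_{p^m} embeds in F_{p^n} iff m | n. Here 28 ∤ 22 (since 22 = 0·28 + 22 with remainder 22 ≠ 0), so F_{317^28} is not a subfield of F_{317^22}. Equivalently: if it were, the tower law would give 28 = [F_{317^28}:F_317] dividing [F_{317^22}:F_317] = 22, contradiction.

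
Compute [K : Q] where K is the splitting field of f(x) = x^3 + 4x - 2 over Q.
[K : Q] = 6

By the rational root test, any rational root of the monic integer polynomial f(x) = x^3 + 4x - 2 must be an integer dividing the constant term -2, i.e. one of ±{1, 2}. Evaluating: f(1) = 3, f(-1) = -7, f(2) = 14, f(-2) = -18; none is 0, so f has no rational root and is therefore irreducible over Q (a cubic with no linear factor over a field is irreducible). For an irreducible cubic, the Galois group is A_3 or S_3 according as the discriminant disc(f) = -4a^3 - 27b^2 = -4·(4)^3 - 27·(-2)^2 = -364 is or is not a square in Q. Here disc(f) = -364 is not a perfect square in Q, so the Galois group of f over Q is not contained in A_3 and must be all of S_3. The splitting field has degree |S_3| = 6 over Q, so [K : Q] = 6.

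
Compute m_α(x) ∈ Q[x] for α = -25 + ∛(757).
m_α(x) = x^3 + 75x^2 + 1875x + 14868

Set β = α + 25 = ∛(757), so β^3 = 757. Then (α + 25)^3 - 757 = 0, i.e. α is a root of g(x) = (x + 25)^3 - 757 = x^3 + 75x^2 + 1875x + 14868. Since g(x) = h(x + 25) where h(x) = x^3 - 757, and h is irreducible over Q (because 757 is not a perfect cube, so h has no rational root, and a monic cubic with no rational root is irreducible), g is also irreducible (irreducibility is preserved under the substitution x → x + 25). Hence m_α(x) = x^3 + 75x^2 + 1875x + 14868.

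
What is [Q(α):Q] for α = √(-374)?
[Q(α):Q] = 2

[Q(α):Q] equals the degree of the minimal polynomial of α. Here α^2 = -374 and x^2 + 374 is irreducible (d = -374 is squarefree, ≠ 1, hence not a square), so deg(m_α) = 2. Thus [Q(α):Q] = 2.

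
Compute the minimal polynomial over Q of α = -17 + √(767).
m_α(x) = x^2 + 34x - 478

From α + 17 = √(767), squaring gives (α + 17)^2 = 767, i.e. α^2 + 34α + 289 = 767, so α^2 + 34α - 478 = 0. The discriminant of x^2 + 34x - 478 is (34)^2 - 4·(-478) = 1156 + 1912 = 3068, and 4·(767) is not a perfect square in Q since 767 is squarefree and ≠ 1. Hence x^2 + 34x - 478 is irreducible over Q and is the minimal polynomial of α.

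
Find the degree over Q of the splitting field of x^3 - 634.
[K : Q] = 6

The roots of x^3 - 634 are ∛634, ω∛634, ω^2∛634 where ω = e^(2πi/3) is a primitive cube root of unity, so K = Q(∛634, ω). Now [Q(∛634):Q] = 3 (since 634 is not a perfect cube, x^3 - 634 is irreducible) and [Q(ω):Q] = 2. Both 2 and 3 divide [K:Q], and [K:Q] ≤ 3·2 = 6, so [K:Q] = 6. (Equivalently: Q(∛634) ⊂ R but ω ∉ R, so [K : Q(∛634)] = 2.)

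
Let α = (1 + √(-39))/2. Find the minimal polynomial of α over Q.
m_α(x) = x^2 - x + 10

From 2α - 1 = √(-39), squaring gives (2α - 1)^2 = -39, i.e. 4α^2 - 4α + 1 = -39, so α^2 - α + (1 + 39)/4 = 0. Since -39 ≡ 1 (mod 4), (1 + 39)/4 = 10 ∈ Z. The polynomial x^2 - x + 10 has discriminant 1 - 4·(10) = -39, which is not a perfect square in Q (d = -39 is squarefree and ≠ 1), so x^2 - x + 10 is irreducible over Q. It is the minimal polynomial of α.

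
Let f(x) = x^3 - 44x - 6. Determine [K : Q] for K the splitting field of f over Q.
[K : Q] = 6

By the rational root test, any rational root of the monic integer polynomial f(x) = x^3 - 44x - 6 must be an integer dividing the constant term -6, i.e. one of ±{1, 2, 3, 6}. Evaluating: f(1) = -49, f(-1) = 37, f(2) = -86, f(-2) = 74, f(3) = -111, f(-3) = 99, f(6) = -54, f(-6) = 42; none is 0, so f has no rational root and is therefore irreducible over Q (a cubic with no linear factor over a field is irreducible). For an irreducible cubic, the Galois group is A_3 or S_3 according as the discriminant disc(f) = -4a^3 - 27b^2 = -4·(-44)^3 - 27·(-6)^2 = 339764 is or is not a square in Q. Here disc(f) = 339764 is not a perfect square in Q, so the Galois group of f over Q is not contained in A_3 and must be all of S_3. The splitting field has degree |S_3| = 6 over Q, so [K : Q] = 6.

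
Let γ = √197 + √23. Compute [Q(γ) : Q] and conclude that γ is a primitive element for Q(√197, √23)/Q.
[Q(γ) : Q] = 4 (equivalently, Q(γ) = Q(√197, √23))

Obviously Q(γ) ⊆ Q(√197, √23), and [Q(√197, √23):Q] = 4 (since 197, 23 are distinct squarefree integers > 1 with 4531 not a perfect square). To show equality we compute the minimal polynomial of γ. From γ = √197 + √23: γ^2 = 197 + 2√(4531) + 23 = 220 + 2√(4531), so γ^2 - 220 = 2√(4531); squaring, (γ^2 - 220)^2 = 4·4531, i.e. γ^4 - 440γ^2 + 48400 - 18124 = 0, i.e. γ^4 - 440γ^2 + 30276 = 0. So γ is a root of x^4 - 440x^2 + 30276. This polynomial is irreducible over Q: it has no rational root (each ±√197 ± √23 is irrational), and any factorization into two quadratics over Q would force √(4531) ∈ Q (pairing opposite roots) or √197, √23 ∈ Q (other pairings), all impossible. Hence [Q(γ):Q] = 4 = [Q(√197, √23):Q], so Q(γ) = Q(√197, √23).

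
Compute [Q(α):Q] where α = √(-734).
[Q(α):Q] = 2

[Q(α):Q] equals the degree of the minimal polynomial of α. Here α^2 = -734 and x^2 + 734 is irreducible (d = -734 is squarefree, ≠ 1, hence not a square), so deg(m_α) = 2. Thus [Q(α):Q] = 2.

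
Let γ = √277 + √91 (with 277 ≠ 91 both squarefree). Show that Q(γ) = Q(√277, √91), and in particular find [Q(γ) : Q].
[Q(γ) : Q] = 4 (equivalently, Q(γ) = Q(√277, √91))

Obviously Q(γ) ⊆ Q(√277, √91), and [Q(√277, √91):Q] = 4 (since 277, 91 are distinct squarefree integers > 1 with 25207 not a perfect square). To show equality we compute the minimal polynomial of γ. From γ = √277 + √91: γ^2 = 277 + 2√(25207) + 91 = 368 + 2√(25207), so γ^2 - 368 = 2√(25207); squaring, (γ^2 - 368)^2 = 4·25207, i.e. γ^4 - 736γ^2 + 135424 - 100828 = 0, i.e. γ^4 - 736γ^2 + 34596 = 0. So γ is a root of x^4 - 736x^2 + 34596. This polynomial is irreducible over Q: it has no rational root (each ±√277 ± √91 is irrational), and any factorization into two quadratics over Q would force √(25207) ∈ Q (pairing opposite roots) or √277, √91 ∈ Q (other pairings), all impossible. Hence [Q(γ):Q] = 4 = [Q(√277, √91):Q], so Q(γ) = Q(√277, √91).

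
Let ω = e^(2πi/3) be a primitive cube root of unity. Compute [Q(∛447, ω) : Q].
[Q(∛447, ω) : Q] = 6

[Q(∛447):Q] = 3 (min poly x^3 - 447, irreducible since 447 is not a perfect cube). [Q(ω):Q] = 2 (min poly x^2 + x + 1). Since Q(∛447) ⊂ R and ω ∉ R, we have ω ∉ Q(∛447), so x^2 + x + 1 remains irreducible over Q(∛447) and [Q(∛447, ω) : Q(∛447)] = 2. By the tower law, [Q(∛447, ω) : Q] = 3 · 2 = 6. (In fact Q(∛447, ω) is the splitting field of x^3 - 447 over Q.)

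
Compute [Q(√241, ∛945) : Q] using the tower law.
[Q(√241, ∛945) : Q] = 6

Let L = Q(√241, ∛945). Since Q(√241) ⊂ L and [Q(√241):Q] = 2, the tower law gives 2 | [L:Q]. Likewise Q(∛945) ⊂ L with [Q(∛945):Q] = 3 (because 945 is not a perfect cube), so 3 | [L:Q]. As gcd(2,3) = 1, [L:Q] is divisible by 6. Conversely L is generated over Q by √241 and ∛945, so [L:Q] ≤ 2·3 = 6. Therefore [Q(√241, ∛945) : Q] = 6.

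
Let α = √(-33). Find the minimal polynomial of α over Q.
m_α(x) = x^2 + 33

α satisfies α^2 + 33 = 0, so x^2 + 33 annihilates α. Since d = -33 is squarefree and ≠ 1, it is not a perfect square in Q, so x^2 + 33 has no rational root and is therefore irreducible over Q (a degree-2 polynomial over a field is irreducible iff it has no root). Hence m_α(x) = x^2 + 33.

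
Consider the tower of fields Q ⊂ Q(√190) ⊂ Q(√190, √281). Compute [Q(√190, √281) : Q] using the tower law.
[Q(√190, √281) : Q] = 4

[Q(√190):Q] = 2 (min poly x^2 - 190, irreducible since 190 is squarefree > 1). For the top step, suppose √281 ∈ Q(√190), say √281 = c + d√190 with c, d ∈ Q. Squaring: 281 = c^2 + 190d^2 + 2cd√190. Since √190 ∉ Q this forces 2cd = 0. If d = 0 then √281 = c ∈ Q, contradicting 281 squarefree > 1. If c = 0 then 281 = 190d^2, so 190·281 = (190d)^2 is a perfect square in Q — but 190·281 = 53390 is not a perfect square (since 190 and 281 are distinct squarefree integers). Contradiction. Hence √281 ∉ Q(√190), so x^2 - 281 stays irreducible over Q(√190) and [Q(√190, √281) : Q(√190)] = 2. By the tower law, [Q(√190, √281) : Q] = 2 · 2 = 4.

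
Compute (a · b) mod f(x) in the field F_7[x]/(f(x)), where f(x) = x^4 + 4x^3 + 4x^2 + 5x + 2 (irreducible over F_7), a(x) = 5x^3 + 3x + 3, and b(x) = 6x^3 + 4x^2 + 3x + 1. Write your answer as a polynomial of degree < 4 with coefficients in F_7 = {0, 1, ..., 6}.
a · b ≡ 6x^3 + 5x (mod f(x))

Multiply in F_7[x]: a(x)·b(x) = (5x^3 + 3x + 3)·(6x^3 + 4x^2 + 3x + 1) = 2x^6 + 6x^5 + 5x^4 + 5x + 3. This has degree ≥ 4, so divide by f(x) over F_7: 2x^6 + 6x^5 + 5x^4 + 5x + 3 = (2x^2 + 5x + 5)·(x^4 + 4x^3 + 4x^2 + 5x + 2) + (6x^3 + 5x). Hence a·b ≡ 6x^3 + 5x (mod f). (F_7[x]/(f) is a field with 7^4 = 2401 elements since f is irreducible of degree 4.)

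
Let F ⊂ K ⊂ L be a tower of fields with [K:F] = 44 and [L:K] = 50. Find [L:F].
[L:F] = 2200

The tower law says that for any tower of field extensions F ⊂ K ⊂ L with finite degrees, [L:F] = [L:K] · [K:F]. Here this gives [L:F] = 50 · 44 = 2200.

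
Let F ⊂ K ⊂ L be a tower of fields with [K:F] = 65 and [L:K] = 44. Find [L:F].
[L:F] = 2860

The tower law says that for any tower of field extensions F ⊂ K ⊂ L with finite degrees, [L:F] = [L:K] · [K:F]. Here this gives [L:F] = 44 · 65 = 2860.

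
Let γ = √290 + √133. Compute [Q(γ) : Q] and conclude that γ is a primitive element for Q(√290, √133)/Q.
[Q(γ) : Q] = 4 (equivalently, Q(γ) = Q(√290, √133))

Obviously Q(γ) ⊆ Q(√290, √133), and [Q(√290, √133):Q] = 4 (since 290, 133 are distinct squarefree integers > 1 with 38570 not a perfect square). To show equality we compute the minimal polynomial of γ. From γ = √290 + √133: γ^2 = 290 + 2√(38570) + 133 = 423 + 2√(38570), so γ^2 - 423 = 2√(38570); squaring, (γ^2 - 423)^2 = 4·38570, i.e. γ^4 - 846γ^2 + 178929 - 154280 = 0, i.e. γ^4 - 846γ^2 + 24649 = 0. So γ is a root of x^4 - 846x^2 + 24649. This polynomial is irreducible over Q: it has no rational root (each ±√290 ± √133 is irrational), and any factorization into two quadratics over Q would force √(38570) ∈ Q (pairing opposite roots) or √290, √133 ∈ Q (other pairings), all impossible. Hence [Q(γ):Q] = 4 = [Q(√290, √133):Q], so Q(γ) = Q(√290, √133).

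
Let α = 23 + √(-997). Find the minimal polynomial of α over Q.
m_α(x) = x^2 - 46x + 1526

From α - 23 = √(-997), squaring gives (α - 23)^2 = -997, i.e. α^2 - 46α + 529 = -997, so α^2 - 46α + 1526 = 0. The discriminant of x^2 - 46x + 1526 is (-46)^2 - 4·(1526) = 2116 - 6104 = -3988, and 4·(-997) is not a perfect square in Q since -997 is squarefree and ≠ 1. Hence x^2 - 46x + 1526 is irreducible over Q and is the minimal polynomial of α.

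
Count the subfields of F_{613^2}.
F_{613^2} has 2 subfields

The subfields of F_{p^n} are exactly the fields F_{p^d} for d | n (each is the fixed field of the unique index-d subgroup of Gal(F_{p^n}/F_p) ≅ Z/nZ). The divisors of n = 2 are {1, 2}, giving 2 subfields: F_{613^1}, F_{613^2}.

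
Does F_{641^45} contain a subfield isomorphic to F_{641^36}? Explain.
No: F_{641^36} is not a subfield of F_{641^45}

F_{p^m} embeds in F_{p^n} iff m | n. Here 36 ∤ 45 (since 45 = 1·36 + 9 with remainder 9 ≠ 0), so F_{641^36} is not a subfield of F_{641^45}. Equivalently: if it were, the tower law would give 36 = [F_{641^36}:F_641] dividing [F_{641^45}:F_641] = 45, contradiction.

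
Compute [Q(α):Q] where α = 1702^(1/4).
[Q(α):Q] = 4

α is a root of x^4 - 1702. By Eisenstein's criterion at the prime p = 2 (which divides the constant term 1702 but p^2 = 4 does not, since 1702 is squarefree), x^4 - 1702 is irreducible over Q. Hence [Q(α):Q] = 4.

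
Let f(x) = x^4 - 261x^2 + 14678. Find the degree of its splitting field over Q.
[K : Q] = 4

Solving the quadratic in x^2: x^2 = (261 ± √(261^2 - 4·14678))/2 = (261 ± √9409)/2 = (261 ± 97)/2, giving x^2 = 179 or x^2 = 82. So f(x) = (x^2 - 179)(x^2 - 82) and the roots of f are ±√179, ±√82. Hence the splitting field is K = Q(√179, √82). Since 179 and 82 are distinct squarefree integers > 1, their product 14678 is not a perfect square, so √82 ∉ Q(√179). By the tower law [K:Q] = [Q(√179,√82):Q(√179)] · [Q(√179):Q] = 2 · 2 = 4.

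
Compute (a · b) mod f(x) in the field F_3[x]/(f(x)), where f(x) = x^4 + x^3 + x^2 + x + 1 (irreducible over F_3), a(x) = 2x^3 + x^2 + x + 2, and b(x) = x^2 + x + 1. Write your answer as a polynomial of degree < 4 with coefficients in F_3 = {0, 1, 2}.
a · b ≡ x^3 + x^2 + 1 (mod f(x))

Multiply in F_3[x]: a(x)·b(x) = (2x^3 + x^2 + x + 2)·(x^2 + x + 1) = 2x^5 + x^3 + x^2 + 2. This has degree ≥ 4, so divide by f(x) over F_3: 2x^5 + x^3 + x^2 + 2 = (2x + 1)·(x^4 + x^3 + x^2 + x + 1) + (x^3 + x^2 + 1). Hence a·b ≡ x^3 + x^2 + 1 (mod f). (F_3[x]/(f) is a field with 3^4 = 81 elements since f is irreducible of degree 4.)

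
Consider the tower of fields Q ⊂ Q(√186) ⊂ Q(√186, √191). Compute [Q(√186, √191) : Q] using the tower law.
[Q(√186, √191) : Q] = 4

[Q(√186):Q] = 2 (min poly x^2 - 186, irreducible since 186 is squarefree > 1). For the top step, suppose √191 ∈ Q(√186), say √191 = c + d√186 with c, d ∈ Q. Squaring: 191 = c^2 + 186d^2 + 2cd√186. Since √186 ∉ Q this forces 2cd = 0. If d = 0 then √191 = c ∈ Q, contradicting 191 squarefree > 1. If c = 0 then 191 = 186d^2, so 186·191 = (186d)^2 is a perfect square in Q — but 186·191 = 35526 is not a perfect square (since 186 and 191 are distinct squarefree integers). Contradiction. Hence √191 ∉ Q(√186), so x^2 - 191 stays irreducible over Q(√186) and [Q(√186, √191) : Q(√186)] = 2. By the tower law, [Q(√186, √191) : Q] = 2 · 2 = 4.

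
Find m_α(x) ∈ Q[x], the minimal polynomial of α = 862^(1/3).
m_α(x) = x^3 - 862

α satisfies α^3 = 862, so x^3 - 862 annihilates α. By the rational root test, a rational root p/q (in lowest terms) of x^3 - 862 would satisfy p^3 = 862 q^3, forcing q = 1 and p^3 = 862; but 862 is not a perfect cube, contradiction. A monic cubic over Q with no rational root is irreducible (any nontrivial factorization would include a linear factor). Hence x^3 - 862 is the minimal polynomial of α, and in particular [Q(α):Q] = 3.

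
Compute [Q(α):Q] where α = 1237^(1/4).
[Q(α):Q] = 4

α is a root of x^4 - 1237. By Eisenstein's criterion at the prime p = 1237 (which divides the constant term 1237 but p^2 = 1530169 does not, since 1237 is squarefree), x^4 - 1237 is irreducible over Q. Hence [Q(α):Q] = 4.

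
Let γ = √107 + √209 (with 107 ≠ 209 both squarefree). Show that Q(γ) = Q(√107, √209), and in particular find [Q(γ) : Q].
[Q(γ) : Q] = 4 (equivalently, Q(γ) = Q(√107, √209))

Obviously Q(γ) ⊆ Q(√107, √209), and [Q(√107, √209):Q] = 4 (since 107, 209 are distinct squarefree integers > 1 with 22363 not a perfect square). To show equality we compute the minimal polynomial of γ. From γ = √107 + √209: γ^2 = 107 + 2√(22363) + 209 = 316 + 2√(22363), so γ^2 - 316 = 2√(22363); squaring, (γ^2 - 316)^2 = 4·22363, i.e. γ^4 - 632γ^2 + 99856 - 89452 = 0, i.e. γ^4 - 632γ^2 + 10404 = 0. So γ is a root of x^4 - 632x^2 + 10404. This polynomial is irreducible over Q: it has no rational root (each ±√107 ± √209 is irrational), and any factorization into two quadratics over Q would force √(22363) ∈ Q (pairing opposite roots) or √107, √209 ∈ Q (other pairings), all impossible. Hence [Q(γ):Q] = 4 = [Q(√107, √209):Q], so Q(γ) = Q(√107, √209).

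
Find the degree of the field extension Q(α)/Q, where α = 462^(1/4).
[Q(α):Q] = 4

α is a root of x^4 - 462. By Eisenstein's criterion at the prime p = 2 (which divides the constant term 462 but p^2 = 4 does not, since 462 is squarefree), x^4 - 462 is irreducible over Q. Hence [Q(α):Q] = 4.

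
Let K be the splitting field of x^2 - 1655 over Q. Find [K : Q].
[K : Q] = 2

f(x) = x^2 - 1655 factors as (x - √1655)(x + √1655). The splitting field is K = Q(√1655). Since 1655 is squarefree and > 1, it is not a perfect square, so x^2 - 1655 is irreducible over Q and [Q(√1655) : Q] = 2. Hence [K : Q] = 2.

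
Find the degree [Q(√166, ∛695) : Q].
[Q(√166, ∛695) : Q] = 6

Let L = Q(√166, ∛695). Since Q(√166) ⊂ L and [Q(√166):Q] = 2, the tower law gives 2 | [L:Q]. Likewise Q(∛695) ⊂ L with [Q(∛695):Q] = 3 (because 695 is not a perfect cube), so 3 | [L:Q]. As gcd(2,3) = 1, [L:Q] is divisible by 6. Conversely L is generated over Q by √166 and ∛695, so [L:Q] ≤ 2·3 = 6. Therefore [Q(√166, ∛695) : Q] = 6.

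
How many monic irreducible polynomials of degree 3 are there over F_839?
There are 196862960 monic irreducible polynomials of degree 3 over F_839

Each element of F_{839^3} that lies in no proper subfield is a root of exactly one monic irreducible of degree 3 over F_839, and each such polynomial has 3 distinct roots in F_{839^3}. By Möbius inversion the count is N_839(3) = (1/3) Σ_{d|3} μ(3/d) · 839^d = (1/3)(μ(3)·839^1 + μ(1)·839^3) = 590588880/3 = 196862960.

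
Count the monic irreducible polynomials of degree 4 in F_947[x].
There are 201066371418 monic irreducible polynomials of degree 4 over F_947

Each element of F_{947^4} that lies in no proper subfield is a root of exactly one monic irreducible of degree 4 over F_947, and each such polynomial has 4 distinct roots in F_{947^4}. By Möbius inversion the count is N_947(4) = (1/4) Σ_{d|4} μ(4/d) · 947^d = (1/4)(μ(4)·947^1 + μ(2)·947^2 + μ(1)·947^4) = 804265485672/4 = 201066371418.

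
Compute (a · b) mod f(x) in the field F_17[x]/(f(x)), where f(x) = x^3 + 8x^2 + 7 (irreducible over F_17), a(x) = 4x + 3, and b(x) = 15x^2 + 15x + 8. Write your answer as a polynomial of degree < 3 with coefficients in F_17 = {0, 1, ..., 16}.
a · b ≡ 16x^2 + 9x + 12 (mod f(x))

Multiply in F_17[x]: a(x)·b(x) = (4x + 3)·(15x^2 + 15x + 8) = 9x^3 + 3x^2 + 9x + 7. This has degree ≥ 3, so divide by f(x) over F_17: 9x^3 + 3x^2 + 9x + 7 = (9)·(x^3 + 8x^2 + 7) + (16x^2 + 9x + 12). Hence a·b ≡ 16x^2 + 9x + 12 (mod f). (F_17[x]/(f) is a field with 17^3 = 4913 elements since f is irreducible of degree 3.)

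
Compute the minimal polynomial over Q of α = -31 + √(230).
m_α(x) = x^2 + 62x + 731

From α + 31 = √(230), squaring gives (α + 31)^2 = 230, i.e. α^2 + 62α + 961 = 230, so α^2 + 62α + 731 = 0. The discriminant of x^2 + 62x + 731 is (62)^2 - 4·(731) = 3844 - 2924 = 920, and 4·(230) is not a perfect square in Q since 230 is squarefree and ≠ 1. Hence x^2 + 62x + 731 is irreducible over Q and is the minimal polynomial of α.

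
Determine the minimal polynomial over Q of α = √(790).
m_α(x) = x^2 - 790

α satisfies α^2 - 790 = 0, so x^2 - 790 annihilates α. Since d = 790 is squarefree and ≠ 1, it is not a perfect square in Q, so x^2 - 790 has no rational root and is therefore irreducible over Q (a degree-2 polynomial over a field is irreducible iff it has no root). Hence m_α(x) = x^2 - 790.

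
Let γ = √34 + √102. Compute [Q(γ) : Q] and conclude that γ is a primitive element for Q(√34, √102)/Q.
[Q(γ) : Q] = 4 (equivalently, Q(γ) = Q(√34, √102))

Obviously Q(γ) ⊆ Q(√34, √102), and [Q(√34, √102):Q] = 4 (since 34, 102 are distinct squarefree integers > 1 with 3468 not a perfect square). To show equality we compute the minimal polynomial of γ. From γ = √34 + √102: γ^2 = 34 + 2√(3468) + 102 = 136 + 2√(3468), so γ^2 - 136 = 2√(3468); squaring, (γ^2 - 136)^2 = 4·3468, i.e. γ^4 - 272γ^2 + 18496 - 13872 = 0, i.e. γ^4 - 272γ^2 + 4624 = 0. So γ is a root of x^4 - 272x^2 + 4624. This polynomial is irreducible over Q: it has no rational root (each ±√34 ± √102 is irrational), and any factorization into two quadratics over Q would force √(3468) ∈ Q (pairing opposite roots) or √34, √102 ∈ Q (other pairings), all impossible. Hence [Q(γ):Q] = 4 = [Q(√34, √102):Q], so Q(γ) = Q(√34, √102).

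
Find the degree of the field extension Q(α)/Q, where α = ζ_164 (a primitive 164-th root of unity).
[Q(α):Q] = 80

The minimal polynomial of ζ_164 over Q is the 164-th cyclotomic polynomial Φ_164(x), which is irreducible over Q and has degree φ(164) = 80. Hence [Q(α):Q] = φ(164) = 80.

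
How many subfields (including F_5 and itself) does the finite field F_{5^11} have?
F_{5^11} has 2 subfields

The subfields of F_{p^n} are exactly the fields F_{p^d} for d | n (each is the fixed field of the unique index-d subgroup of Gal(F_{p^n}/F_p) ≅ Z/nZ). The divisors of n = 11 are {1, 11}, giving 2 subfields: F_{5^1}, F_{5^11}.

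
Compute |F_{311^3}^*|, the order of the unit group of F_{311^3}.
|F_{311^3}^*| = 30080230

F_{311^3} has 311^3 = 30080231 elements; its multiplicative group consists of all nonzero elements, so |F_{311^3}^*| = 30080231 - 1 = 30080230. (It is cyclic since any finite subgroup of the multiplicative group of a field is cyclic.)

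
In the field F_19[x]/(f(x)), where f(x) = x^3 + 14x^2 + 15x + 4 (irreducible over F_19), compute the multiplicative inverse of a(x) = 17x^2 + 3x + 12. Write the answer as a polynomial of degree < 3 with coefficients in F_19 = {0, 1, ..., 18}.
a(x)^(-1) ≡ 3x^2 + 1 (mod f(x))

Since f is irreducible over F_19, F_19[x]/(f) is a field and a(x) ≠ 0 has an inverse. Apply the extended Euclidean algorithm to f(x) and a(x) in F_19[x]: f(x) = (9x + 16)·a(x) + (11x + 2);  a(x) = (5x + 8)·(11x + 2) + (15). The last nonzero remainder is the constant 15 = gcd(f, a) in F_19. Back-substituting through the division chain expresses 15 = s(x)·a(x) + t(x)·f(x) with s(x) ≡ 7x^2 + 15 (mod f), so (7x^2 + 15)·a(x) ≡ 15 (mod f). Multiplying by 15^(-1) ≡ 14 in F_19 gives a(x)^(-1) ≡ 14·(7x^2 + 15) ≡ 3x^2 + 1 (mod f). Check: (17x^2 + 3x + 12)·(3x^2 + 1) = 13x^4 + 9x^3 + 15x^2 + 3x + 12 ≡ 1 (mod x^3 + 14x^2 + 15x + 4).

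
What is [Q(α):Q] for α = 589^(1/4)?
[Q(α):Q] = 4

α is a root of x^4 - 589. By Eisenstein's criterion at the prime p = 19 (which divides the constant term 589 but p^2 = 361 does not, since 589 is squarefree), x^4 - 589 is irreducible over Q. Hence [Q(α):Q] = 4.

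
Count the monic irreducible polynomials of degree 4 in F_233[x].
There are 736810308 monic irreducible polynomials of degree 4 over F_233

Each element of F_{233^4} that lies in no proper subfield is a root of exactly one monic irreducible of degree 4 over F_233, and each such polynomial has 4 distinct roots in F_{233^4}. By Möbius inversion the count is N_233(4) = (1/4) Σ_{d|4} μ(4/d) · 233^d = (1/4)(μ(4)·233^1 + μ(2)·233^2 + μ(1)·233^4) = 2947241232/4 = 736810308.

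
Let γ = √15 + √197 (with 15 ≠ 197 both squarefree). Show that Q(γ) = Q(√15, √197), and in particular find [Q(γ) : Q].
[Q(γ) : Q] = 4 (equivalently, Q(γ) = Q(√15, √197))

Obviously Q(γ) ⊆ Q(√15, √197), and [Q(√15, √197):Q] = 4 (since 15, 197 are distinct squarefree integers > 1 with 2955 not a perfect square). To show equality we compute the minimal polynomial of γ. From γ = √15 + √197: γ^2 = 15 + 2√(2955) + 197 = 212 + 2√(2955), so γ^2 - 212 = 2√(2955); squaring, (γ^2 - 212)^2 = 4·2955, i.e. γ^4 - 424γ^2 + 44944 - 11820 = 0, i.e. γ^4 - 424γ^2 + 33124 = 0. So γ is a root of x^4 - 424x^2 + 33124. This polynomial is irreducible over Q: it has no rational root (each ±√15 ± √197 is irrational), and any factorization into two quadratics over Q would force √(2955) ∈ Q (pairing opposite roots) or √15, √197 ∈ Q (other pairings), all impossible. Hence [Q(γ):Q] = 4 = [Q(√15, √197):Q], so Q(γ) = Q(√15, √197).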